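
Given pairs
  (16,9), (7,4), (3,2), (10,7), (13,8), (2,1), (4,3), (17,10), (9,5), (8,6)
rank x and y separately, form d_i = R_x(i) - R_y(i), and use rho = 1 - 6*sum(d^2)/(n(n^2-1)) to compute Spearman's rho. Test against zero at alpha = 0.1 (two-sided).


Step 1: Rank x and y separately (midranks; no ties here).
rank(x): 16->9, 7->4, 3->2, 10->7, 13->8, 2->1, 4->3, 17->10, 9->6, 8->5
rank(y): 9->9, 4->4, 2->2, 7->7, 8->8, 1->1, 3->3, 10->10, 5->5, 6->6
Step 2: d_i = R_x(i) - R_y(i); compute d_i^2.
  (9-9)^2=0, (4-4)^2=0, (2-2)^2=0, (7-7)^2=0, (8-8)^2=0, (1-1)^2=0, (3-3)^2=0, (10-10)^2=0, (6-5)^2=1, (5-6)^2=1
sum(d^2) = 2.
Step 3: rho = 1 - 6*2 / (10*(10^2 - 1)) = 1 - 12/990 = 0.987879.
Step 4: Under H0, t = rho * sqrt((n-2)/(1-rho^2)) = 18.0003 ~ t(8).
Step 5: Two-sided p-value from the t-distribution with 8 df = 0.000000.
Step 6: alpha = 0.1. reject H0.

rho = 0.9879, p = 0.000000, reject H0 at alpha = 0.1.


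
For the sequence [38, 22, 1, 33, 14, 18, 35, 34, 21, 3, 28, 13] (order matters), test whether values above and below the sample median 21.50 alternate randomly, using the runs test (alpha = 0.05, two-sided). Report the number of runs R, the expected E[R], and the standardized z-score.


Step 1: Compute median = 21.50; label A = above, B = below.
Labels in order: AABABBAABBAB  (n_A = 6, n_B = 6)
Step 2: Count runs R = 8.
Step 3: Under H0 (random ordering), E[R] = 2*n_A*n_B/(n_A+n_B) + 1 = 2*6*6/12 + 1 = 7.0000.
        Var[R] = 2*n_A*n_B*(2*n_A*n_B - n_A - n_B) / ((n_A+n_B)^2 * (n_A+n_B-1)) = 4320/1584 = 2.7273.
        SD[R] = 1.6514.
Step 4: Continuity-corrected z = (R - 0.5 - E[R]) / SD[R] = (8 - 0.5 - 7.0000) / 1.6514 = 0.3028.
Step 5: Two-sided p-value via normal approximation = 2*(1 - Phi(|z|)) = 0.762069.
Step 6: alpha = 0.05. fail to reject H0.

R = 8, z = 0.3028, p = 0.762069, fail to reject H0.


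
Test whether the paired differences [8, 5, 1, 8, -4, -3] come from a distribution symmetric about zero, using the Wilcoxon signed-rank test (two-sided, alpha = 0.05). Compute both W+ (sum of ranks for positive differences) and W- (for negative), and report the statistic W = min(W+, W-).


Step 1: Drop any zero differences (none here) and take |d_i|.
|d| = [8, 5, 1, 8, 4, 3]
Step 2: Midrank |d_i| (ties get averaged ranks).
ranks: |8|->5.5, |5|->4, |1|->1, |8|->5.5, |4|->3, |3|->2
Step 3: Attach original signs; sum ranks with positive sign and with negative sign.
W+ = 5.5 + 4 + 1 + 5.5 = 16
W- = 3 + 2 = 5
(Check: W+ + W- = 21 should equal n(n+1)/2 = 21.)
Step 4: Test statistic W = min(W+, W-) = 5.
Step 5: Ties in |d|, so use the tie-corrected normal approximation.
        E[W] = n(n+1)/4 = 6*7/4 = 10.5.
        Tie groups: |d|=8 (t=2); sum(t^3 - t) = 6.
        Var[W] = n(n+1)(2n+1)/24 - sum(t^3-t)/48 = 546/24 - 6/48 = 22.625.
        z = (W - E[W]) / sqrt(Var[W]) = (5 - 10.5) / 4.7566 = -1.1563.
        Two-sided p = 2*Phi(z) = 0.247561.
Step 6: alpha = 0.05. fail to reject H0.

W+ = 16, W- = 5, W = min = 5, p = 0.247561, fail to reject H0.


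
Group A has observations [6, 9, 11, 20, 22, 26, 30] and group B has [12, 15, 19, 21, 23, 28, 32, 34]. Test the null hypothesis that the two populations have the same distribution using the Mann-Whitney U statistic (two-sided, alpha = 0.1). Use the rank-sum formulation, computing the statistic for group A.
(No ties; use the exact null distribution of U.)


Step 1: Combine and sort all 15 observations; assign midranks.
sorted (value, group): (6,X), (9,X), (11,X), (12,Y), (15,Y), (19,Y), (20,X), (21,Y), (22,X), (23,Y), (26,X), (28,Y), (30,X), (32,Y), (34,Y)
ranks: 6->1, 9->2, 11->3, 12->4, 15->5, 19->6, 20->7, 21->8, 22->9, 23->10, 26->11, 28->12, 30->13, 32->14, 34->15
Step 2: Rank sum for X: R1 = 1 + 2 + 3 + 7 + 9 + 11 + 13 = 46.
Step 3: U_X = R1 - n1(n1+1)/2 = 46 - 7*8/2 = 46 - 28 = 18.
       U_Y = n1*n2 - U_X = 56 - 18 = 38.
Step 4: No ties, so the exact null distribution of U (based on enumerating the C(15,7) = 6435 equally likely rank assignments) gives the two-sided p-value.
Step 5: p-value = 0.280963; compare to alpha = 0.1. fail to reject H0.

U_X = 18, p = 0.280963, fail to reject H0 at alpha = 0.1.


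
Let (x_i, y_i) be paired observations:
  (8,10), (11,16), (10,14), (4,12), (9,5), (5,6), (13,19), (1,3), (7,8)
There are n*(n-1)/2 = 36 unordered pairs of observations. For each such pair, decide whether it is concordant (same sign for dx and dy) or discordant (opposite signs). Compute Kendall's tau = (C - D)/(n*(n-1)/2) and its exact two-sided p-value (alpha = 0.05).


Step 1: Enumerate the 36 unordered pairs (i,j) with i<j and classify each by sign(x_j-x_i) * sign(y_j-y_i).
  (1,2):dx=+3,dy=+6->C; (1,3):dx=+2,dy=+4->C; (1,4):dx=-4,dy=+2->D; (1,5):dx=+1,dy=-5->D
  (1,6):dx=-3,dy=-4->C; (1,7):dx=+5,dy=+9->C; (1,8):dx=-7,dy=-7->C; (1,9):dx=-1,dy=-2->C
  (2,3):dx=-1,dy=-2->C; (2,4):dx=-7,dy=-4->C; (2,5):dx=-2,dy=-11->C; (2,6):dx=-6,dy=-10->C
  (2,7):dx=+2,dy=+3->C; (2,8):dx=-10,dy=-13->C; (2,9):dx=-4,dy=-8->C; (3,4):dx=-6,dy=-2->C
  (3,5):dx=-1,dy=-9->C; (3,6):dx=-5,dy=-8->C; (3,7):dx=+3,dy=+5->C; (3,8):dx=-9,dy=-11->C
  (3,9):dx=-3,dy=-6->C; (4,5):dx=+5,dy=-7->D; (4,6):dx=+1,dy=-6->D; (4,7):dx=+9,dy=+7->C
  (4,8):dx=-3,dy=-9->C; (4,9):dx=+3,dy=-4->D; (5,6):dx=-4,dy=+1->D; (5,7):dx=+4,dy=+14->C
  (5,8):dx=-8,dy=-2->C; (5,9):dx=-2,dy=+3->D; (6,7):dx=+8,dy=+13->C; (6,8):dx=-4,dy=-3->C
  (6,9):dx=+2,dy=+2->C; (7,8):dx=-12,dy=-16->C; (7,9):dx=-6,dy=-11->C; (8,9):dx=+6,dy=+5->C
Step 2: C = 29, D = 7, total pairs = 36.
Step 3: tau = (C - D)/(n(n-1)/2) = (29 - 7)/36 = 0.611111.
Step 4: Exact two-sided p-value (enumerate n! = 362880 permutations of y under H0): p = 0.024741.
Step 5: alpha = 0.05. reject H0.

tau_b = 0.6111 (C=29, D=7), p = 0.024741, reject H0.


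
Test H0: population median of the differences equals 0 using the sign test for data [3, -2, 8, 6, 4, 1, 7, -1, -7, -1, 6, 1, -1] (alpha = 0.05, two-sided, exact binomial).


Step 1: Discard zero differences. Original n = 13; n_eff = number of nonzero differences = 13.
Nonzero differences (with sign): +3, -2, +8, +6, +4, +1, +7, -1, -7, -1, +6, +1, -1
Step 2: Count signs: positive = 8, negative = 5.
Step 3: Under H0: P(positive) = 0.5, so the number of positives S ~ Bin(13, 0.5).
Step 4: Two-sided exact p-value = sum of Bin(13,0.5) probabilities at or below the observed probability = 0.581055.
Step 5: alpha = 0.05. fail to reject H0.

n_eff = 13, pos = 8, neg = 5, p = 0.581055, fail to reject H0.


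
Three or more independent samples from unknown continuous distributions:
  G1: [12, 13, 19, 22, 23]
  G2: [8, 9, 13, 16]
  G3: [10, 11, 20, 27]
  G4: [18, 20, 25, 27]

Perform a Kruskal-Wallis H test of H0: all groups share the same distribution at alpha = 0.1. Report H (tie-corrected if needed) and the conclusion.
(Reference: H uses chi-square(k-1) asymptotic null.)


Step 1: Combine all N = 17 observations and assign midranks.
sorted (value, group, rank): (8,G2,1), (9,G2,2), (10,G3,3), (11,G3,4), (12,G1,5), (13,G1,6.5), (13,G2,6.5), (16,G2,8), (18,G4,9), (19,G1,10), (20,G3,11.5), (20,G4,11.5), (22,G1,13), (23,G1,14), (25,G4,15), (27,G3,16.5), (27,G4,16.5)
Step 2: Sum ranks within each group.
R_1 = 48.5 (n_1 = 5)
R_2 = 17.5 (n_2 = 4)
R_3 = 35 (n_3 = 4)
R_4 = 52 (n_4 = 4)
Step 3: H = 12/(N(N+1)) * sum(R_i^2/n_i) - 3(N+1)
     = 12/(17*18) * (48.5^2/5 + 17.5^2/4 + 35^2/4 + 52^2/4) - 3*18
     = 0.039216 * 1529.26 - 54
     = 5.971078.
Step 4: Ties present; correction factor C = 1 - 18/(17^3 - 17) = 0.996324. Corrected H = 5.971078 / 0.996324 = 5.993112.
Step 5: Under H0, H ~ chi^2(3); p-value = 0.111946.
Step 6: alpha = 0.1. fail to reject H0.

H = 5.9931, df = 3, p = 0.111946, fail to reject H0.


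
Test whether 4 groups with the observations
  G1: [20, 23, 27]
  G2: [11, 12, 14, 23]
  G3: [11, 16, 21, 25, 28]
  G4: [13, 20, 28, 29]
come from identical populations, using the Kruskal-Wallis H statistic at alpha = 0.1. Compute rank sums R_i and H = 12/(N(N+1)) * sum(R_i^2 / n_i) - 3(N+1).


Step 1: Combine all N = 16 observations and assign midranks.
sorted (value, group, rank): (11,G2,1.5), (11,G3,1.5), (12,G2,3), (13,G4,4), (14,G2,5), (16,G3,6), (20,G1,7.5), (20,G4,7.5), (21,G3,9), (23,G1,10.5), (23,G2,10.5), (25,G3,12), (27,G1,13), (28,G3,14.5), (28,G4,14.5), (29,G4,16)
Step 2: Sum ranks within each group.
R_1 = 31 (n_1 = 3)
R_2 = 20 (n_2 = 4)
R_3 = 43 (n_3 = 5)
R_4 = 42 (n_4 = 4)
Step 3: H = 12/(N(N+1)) * sum(R_i^2/n_i) - 3(N+1)
     = 12/(16*17) * (31^2/3 + 20^2/4 + 43^2/5 + 42^2/4) - 3*17
     = 0.044118 * 1231.13 - 51
     = 3.314706.
Step 4: Ties present; correction factor C = 1 - 24/(16^3 - 16) = 0.994118. Corrected H = 3.314706 / 0.994118 = 3.334320.
Step 5: Under H0, H ~ chi^2(3); p-value = 0.342894.
Step 6: alpha = 0.1. fail to reject H0.

H = 3.3343, df = 3, p = 0.342894, fail to reject H0.


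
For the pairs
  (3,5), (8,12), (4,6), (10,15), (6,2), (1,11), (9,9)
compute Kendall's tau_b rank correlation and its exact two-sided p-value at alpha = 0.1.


Step 1: Enumerate the 21 unordered pairs (i,j) with i<j and classify each by sign(x_j-x_i) * sign(y_j-y_i).
  (1,2):dx=+5,dy=+7->C; (1,3):dx=+1,dy=+1->C; (1,4):dx=+7,dy=+10->C; (1,5):dx=+3,dy=-3->D
  (1,6):dx=-2,dy=+6->D; (1,7):dx=+6,dy=+4->C; (2,3):dx=-4,dy=-6->C; (2,4):dx=+2,dy=+3->C
  (2,5):dx=-2,dy=-10->C; (2,6):dx=-7,dy=-1->C; (2,7):dx=+1,dy=-3->D; (3,4):dx=+6,dy=+9->C
  (3,5):dx=+2,dy=-4->D; (3,6):dx=-3,dy=+5->D; (3,7):dx=+5,dy=+3->C; (4,5):dx=-4,dy=-13->C
  (4,6):dx=-9,dy=-4->C; (4,7):dx=-1,dy=-6->C; (5,6):dx=-5,dy=+9->D; (5,7):dx=+3,dy=+7->C
  (6,7):dx=+8,dy=-2->D
Step 2: C = 14, D = 7, total pairs = 21.
Step 3: tau = (C - D)/(n(n-1)/2) = (14 - 7)/21 = 0.333333.
Step 4: Exact two-sided p-value (enumerate n! = 5040 permutations of y under H0): p = 0.381349.
Step 5: alpha = 0.1. fail to reject H0.

tau_b = 0.3333 (C=14, D=7), p = 0.381349, fail to reject H0.


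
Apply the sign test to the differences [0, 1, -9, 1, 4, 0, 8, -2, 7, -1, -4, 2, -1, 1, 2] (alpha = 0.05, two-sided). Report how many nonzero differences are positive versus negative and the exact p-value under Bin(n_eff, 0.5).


Step 1: Discard zero differences. Original n = 15; n_eff = number of nonzero differences = 13.
Nonzero differences (with sign): +1, -9, +1, +4, +8, -2, +7, -1, -4, +2, -1, +1, +2
Step 2: Count signs: positive = 8, negative = 5.
Step 3: Under H0: P(positive) = 0.5, so the number of positives S ~ Bin(13, 0.5).
Step 4: Two-sided exact p-value = sum of Bin(13,0.5) probabilities at or below the observed probability = 0.581055.
Step 5: alpha = 0.05. fail to reject H0.

n_eff = 13, pos = 8, neg = 5, p = 0.581055, fail to reject H0.


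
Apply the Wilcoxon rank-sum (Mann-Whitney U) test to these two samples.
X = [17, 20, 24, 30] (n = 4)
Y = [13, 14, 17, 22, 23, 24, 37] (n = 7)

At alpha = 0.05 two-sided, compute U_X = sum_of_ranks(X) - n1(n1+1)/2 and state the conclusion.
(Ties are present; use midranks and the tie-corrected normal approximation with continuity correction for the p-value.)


Step 1: Combine and sort all 11 observations; assign midranks.
sorted (value, group): (13,Y), (14,Y), (17,X), (17,Y), (20,X), (22,Y), (23,Y), (24,X), (24,Y), (30,X), (37,Y)
ranks: 13->1, 14->2, 17->3.5, 17->3.5, 20->5, 22->6, 23->7, 24->8.5, 24->8.5, 30->10, 37->11
Step 2: Rank sum for X: R1 = 3.5 + 5 + 8.5 + 10 = 27.
Step 3: U_X = R1 - n1(n1+1)/2 = 27 - 4*5/2 = 27 - 10 = 17.
       U_Y = n1*n2 - U_X = 28 - 17 = 11.
Step 4: Ties are present, so use the tie-corrected normal approximation (with continuity correction) for the p-value.
Step 5: p-value = 0.635059; compare to alpha = 0.05. fail to reject H0.

U_X = 17, p = 0.635059, fail to reject H0 at alpha = 0.05.


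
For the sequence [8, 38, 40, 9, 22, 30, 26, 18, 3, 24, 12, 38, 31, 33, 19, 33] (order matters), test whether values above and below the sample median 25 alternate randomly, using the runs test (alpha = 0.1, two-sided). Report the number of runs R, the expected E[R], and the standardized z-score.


Step 1: Compute median = 25; label A = above, B = below.
Labels in order: BAABBAABBBBAAABA  (n_A = 8, n_B = 8)
Step 2: Count runs R = 8.
Step 3: Under H0 (random ordering), E[R] = 2*n_A*n_B/(n_A+n_B) + 1 = 2*8*8/16 + 1 = 9.0000.
        Var[R] = 2*n_A*n_B*(2*n_A*n_B - n_A - n_B) / ((n_A+n_B)^2 * (n_A+n_B-1)) = 14336/3840 = 3.7333.
        SD[R] = 1.9322.
Step 4: Continuity-corrected z = (R + 0.5 - E[R]) / SD[R] = (8 + 0.5 - 9.0000) / 1.9322 = -0.2588.
Step 5: Two-sided p-value via normal approximation = 2*(1 - Phi(|z|)) = 0.795809.
Step 6: alpha = 0.1. fail to reject H0.

R = 8, z = -0.2588, p = 0.795809, fail to reject H0.


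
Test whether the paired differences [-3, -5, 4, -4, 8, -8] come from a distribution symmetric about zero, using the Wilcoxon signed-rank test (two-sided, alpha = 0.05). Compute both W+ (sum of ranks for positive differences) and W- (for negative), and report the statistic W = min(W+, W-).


Step 1: Drop any zero differences (none here) and take |d_i|.
|d| = [3, 5, 4, 4, 8, 8]
Step 2: Midrank |d_i| (ties get averaged ranks).
ranks: |3|->1, |5|->4, |4|->2.5, |4|->2.5, |8|->5.5, |8|->5.5
Step 3: Attach original signs; sum ranks with positive sign and with negative sign.
W+ = 2.5 + 5.5 = 8
W- = 1 + 4 + 2.5 + 5.5 = 13
(Check: W+ + W- = 21 should equal n(n+1)/2 = 21.)
Step 4: Test statistic W = min(W+, W-) = 8.
Step 5: Ties in |d|, so use the tie-corrected normal approximation.
        E[W] = n(n+1)/4 = 6*7/4 = 10.5.
        Tie groups: |d|=4 (t=2), |d|=8 (t=2); sum(t^3 - t) = 12.
        Var[W] = n(n+1)(2n+1)/24 - sum(t^3-t)/48 = 546/24 - 12/48 = 22.5.
        z = (W - E[W]) / sqrt(Var[W]) = (8 - 10.5) / 4.7434 = -0.5270.
        Two-sided p = 2*Phi(z) = 0.598161.
Step 6: alpha = 0.05. fail to reject H0.

W+ = 8, W- = 13, W = min = 8, p = 0.598161, fail to reject H0.


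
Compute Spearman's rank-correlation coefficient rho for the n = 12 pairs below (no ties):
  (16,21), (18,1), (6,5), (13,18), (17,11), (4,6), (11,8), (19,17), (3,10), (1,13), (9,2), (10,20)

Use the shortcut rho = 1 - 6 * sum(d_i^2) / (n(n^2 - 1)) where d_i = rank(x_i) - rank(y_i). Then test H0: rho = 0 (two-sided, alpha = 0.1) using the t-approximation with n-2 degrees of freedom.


Step 1: Rank x and y separately (midranks; no ties here).
rank(x): 16->9, 18->11, 6->4, 13->8, 17->10, 4->3, 11->7, 19->12, 3->2, 1->1, 9->5, 10->6
rank(y): 21->12, 1->1, 5->3, 18->10, 11->7, 6->4, 8->5, 17->9, 10->6, 13->8, 2->2, 20->11
Step 2: d_i = R_x(i) - R_y(i); compute d_i^2.
  (9-12)^2=9, (11-1)^2=100, (4-3)^2=1, (8-10)^2=4, (10-7)^2=9, (3-4)^2=1, (7-5)^2=4, (12-9)^2=9, (2-6)^2=16, (1-8)^2=49, (5-2)^2=9, (6-11)^2=25
sum(d^2) = 236.
Step 3: rho = 1 - 6*236 / (12*(12^2 - 1)) = 1 - 1416/1716 = 0.174825.
Step 4: Under H0, t = rho * sqrt((n-2)/(1-rho^2)) = 0.5615 ~ t(10).
Step 5: Two-sided p-value from the t-distribution with 10 df = 0.586824.
Step 6: alpha = 0.1. fail to reject H0.

rho = 0.1748, p = 0.586824, fail to reject H0 at alpha = 0.1.


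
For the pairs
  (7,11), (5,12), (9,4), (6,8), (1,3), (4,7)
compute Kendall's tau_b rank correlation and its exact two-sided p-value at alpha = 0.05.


Step 1: Enumerate the 15 unordered pairs (i,j) with i<j and classify each by sign(x_j-x_i) * sign(y_j-y_i).
  (1,2):dx=-2,dy=+1->D; (1,3):dx=+2,dy=-7->D; (1,4):dx=-1,dy=-3->C; (1,5):dx=-6,dy=-8->C
  (1,6):dx=-3,dy=-4->C; (2,3):dx=+4,dy=-8->D; (2,4):dx=+1,dy=-4->D; (2,5):dx=-4,dy=-9->C
  (2,6):dx=-1,dy=-5->C; (3,4):dx=-3,dy=+4->D; (3,5):dx=-8,dy=-1->C; (3,6):dx=-5,dy=+3->D
  (4,5):dx=-5,dy=-5->C; (4,6):dx=-2,dy=-1->C; (5,6):dx=+3,dy=+4->C
Step 2: C = 9, D = 6, total pairs = 15.
Step 3: tau = (C - D)/(n(n-1)/2) = (9 - 6)/15 = 0.200000.
Step 4: Exact two-sided p-value (enumerate n! = 720 permutations of y under H0): p = 0.719444.
Step 5: alpha = 0.05. fail to reject H0.

tau_b = 0.2000 (C=9, D=6), p = 0.719444, fail to reject H0.


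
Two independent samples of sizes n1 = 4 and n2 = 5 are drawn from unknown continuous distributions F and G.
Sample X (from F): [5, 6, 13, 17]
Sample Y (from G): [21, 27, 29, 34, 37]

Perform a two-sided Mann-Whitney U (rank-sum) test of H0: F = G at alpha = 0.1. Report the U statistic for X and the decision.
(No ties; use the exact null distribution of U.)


Step 1: Combine and sort all 9 observations; assign midranks.
sorted (value, group): (5,X), (6,X), (13,X), (17,X), (21,Y), (27,Y), (29,Y), (34,Y), (37,Y)
ranks: 5->1, 6->2, 13->3, 17->4, 21->5, 27->6, 29->7, 34->8, 37->9
Step 2: Rank sum for X: R1 = 1 + 2 + 3 + 4 = 10.
Step 3: U_X = R1 - n1(n1+1)/2 = 10 - 4*5/2 = 10 - 10 = 0.
       U_Y = n1*n2 - U_X = 20 - 0 = 20.
Step 4: No ties, so the exact null distribution of U (based on enumerating the C(9,4) = 126 equally likely rank assignments) gives the two-sided p-value.
Step 5: p-value = 0.015873; compare to alpha = 0.1. reject H0.

U_X = 0, p = 0.015873, reject H0 at alpha = 0.1.


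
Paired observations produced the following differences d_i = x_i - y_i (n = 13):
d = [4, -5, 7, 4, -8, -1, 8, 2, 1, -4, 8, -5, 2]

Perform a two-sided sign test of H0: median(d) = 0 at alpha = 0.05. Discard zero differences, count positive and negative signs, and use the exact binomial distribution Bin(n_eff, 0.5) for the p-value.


Step 1: Discard zero differences. Original n = 13; n_eff = number of nonzero differences = 13.
Nonzero differences (with sign): +4, -5, +7, +4, -8, -1, +8, +2, +1, -4, +8, -5, +2
Step 2: Count signs: positive = 8, negative = 5.
Step 3: Under H0: P(positive) = 0.5, so the number of positives S ~ Bin(13, 0.5).
Step 4: Two-sided exact p-value = sum of Bin(13,0.5) probabilities at or below the observed probability = 0.581055.
Step 5: alpha = 0.05. fail to reject H0.

n_eff = 13, pos = 8, neg = 5, p = 0.581055, fail to reject H0.


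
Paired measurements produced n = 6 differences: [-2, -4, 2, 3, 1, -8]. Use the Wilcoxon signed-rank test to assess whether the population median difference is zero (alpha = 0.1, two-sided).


Step 1: Drop any zero differences (none here) and take |d_i|.
|d| = [2, 4, 2, 3, 1, 8]
Step 2: Midrank |d_i| (ties get averaged ranks).
ranks: |2|->2.5, |4|->5, |2|->2.5, |3|->4, |1|->1, |8|->6
Step 3: Attach original signs; sum ranks with positive sign and with negative sign.
W+ = 2.5 + 4 + 1 = 7.5
W- = 2.5 + 5 + 6 = 13.5
(Check: W+ + W- = 21 should equal n(n+1)/2 = 21.)
Step 4: Test statistic W = min(W+, W-) = 7.5.
Step 5: Ties in |d|, so use the tie-corrected normal approximation.
        E[W] = n(n+1)/4 = 6*7/4 = 10.5.
        Tie groups: |d|=2 (t=2); sum(t^3 - t) = 6.
        Var[W] = n(n+1)(2n+1)/24 - sum(t^3-t)/48 = 546/24 - 6/48 = 22.625.
        z = (W - E[W]) / sqrt(Var[W]) = (7.5 - 10.5) / 4.7566 = -0.6307.
        Two-sided p = 2*Phi(z) = 0.528233.
Step 6: alpha = 0.1. fail to reject H0.

W+ = 7.5, W- = 13.5, W = min = 7.5, p = 0.528233, fail to reject H0.


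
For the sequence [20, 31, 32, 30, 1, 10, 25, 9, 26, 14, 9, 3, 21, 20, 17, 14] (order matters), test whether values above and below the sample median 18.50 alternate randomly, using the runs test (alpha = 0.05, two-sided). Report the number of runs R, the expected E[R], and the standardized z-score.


Step 1: Compute median = 18.50; label A = above, B = below.
Labels in order: AAAABBABABBBAABB  (n_A = 8, n_B = 8)
Step 2: Count runs R = 8.
Step 3: Under H0 (random ordering), E[R] = 2*n_A*n_B/(n_A+n_B) + 1 = 2*8*8/16 + 1 = 9.0000.
        Var[R] = 2*n_A*n_B*(2*n_A*n_B - n_A - n_B) / ((n_A+n_B)^2 * (n_A+n_B-1)) = 14336/3840 = 3.7333.
        SD[R] = 1.9322.
Step 4: Continuity-corrected z = (R + 0.5 - E[R]) / SD[R] = (8 + 0.5 - 9.0000) / 1.9322 = -0.2588.
Step 5: Two-sided p-value via normal approximation = 2*(1 - Phi(|z|)) = 0.795809.
Step 6: alpha = 0.05. fail to reject H0.

R = 8, z = -0.2588, p = 0.795809, fail to reject H0.


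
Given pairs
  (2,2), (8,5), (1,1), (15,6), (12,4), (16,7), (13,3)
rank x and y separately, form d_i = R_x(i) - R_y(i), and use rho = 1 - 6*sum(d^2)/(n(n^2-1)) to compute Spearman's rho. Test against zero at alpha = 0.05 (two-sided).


Step 1: Rank x and y separately (midranks; no ties here).
rank(x): 2->2, 8->3, 1->1, 15->6, 12->4, 16->7, 13->5
rank(y): 2->2, 5->5, 1->1, 6->6, 4->4, 7->7, 3->3
Step 2: d_i = R_x(i) - R_y(i); compute d_i^2.
  (2-2)^2=0, (3-5)^2=4, (1-1)^2=0, (6-6)^2=0, (4-4)^2=0, (7-7)^2=0, (5-3)^2=4
sum(d^2) = 8.
Step 3: rho = 1 - 6*8 / (7*(7^2 - 1)) = 1 - 48/336 = 0.857143.
Step 4: Under H0, t = rho * sqrt((n-2)/(1-rho^2)) = 3.7210 ~ t(5).
Step 5: Two-sided p-value from the t-distribution with 5 df = 0.013697.
Step 6: alpha = 0.05. reject H0.

rho = 0.8571, p = 0.013697, reject H0 at alpha = 0.05.


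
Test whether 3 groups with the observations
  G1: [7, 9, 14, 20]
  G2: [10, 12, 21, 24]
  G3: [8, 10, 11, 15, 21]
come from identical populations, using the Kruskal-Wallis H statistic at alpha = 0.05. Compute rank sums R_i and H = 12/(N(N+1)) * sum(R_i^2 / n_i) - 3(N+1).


Step 1: Combine all N = 13 observations and assign midranks.
sorted (value, group, rank): (7,G1,1), (8,G3,2), (9,G1,3), (10,G2,4.5), (10,G3,4.5), (11,G3,6), (12,G2,7), (14,G1,8), (15,G3,9), (20,G1,10), (21,G2,11.5), (21,G3,11.5), (24,G2,13)
Step 2: Sum ranks within each group.
R_1 = 22 (n_1 = 4)
R_2 = 36 (n_2 = 4)
R_3 = 33 (n_3 = 5)
Step 3: H = 12/(N(N+1)) * sum(R_i^2/n_i) - 3(N+1)
     = 12/(13*14) * (22^2/4 + 36^2/4 + 33^2/5) - 3*14
     = 0.065934 * 662.8 - 42
     = 1.701099.
Step 4: Ties present; correction factor C = 1 - 12/(13^3 - 13) = 0.994505. Corrected H = 1.701099 / 0.994505 = 1.710497.
Step 5: Under H0, H ~ chi^2(2); p-value = 0.425177.
Step 6: alpha = 0.05. fail to reject H0.

H = 1.7105, df = 2, p = 0.425177, fail to reject H0.


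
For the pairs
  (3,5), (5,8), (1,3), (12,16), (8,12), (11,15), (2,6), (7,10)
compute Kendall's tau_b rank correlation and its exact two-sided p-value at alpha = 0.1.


Step 1: Enumerate the 28 unordered pairs (i,j) with i<j and classify each by sign(x_j-x_i) * sign(y_j-y_i).
  (1,2):dx=+2,dy=+3->C; (1,3):dx=-2,dy=-2->C; (1,4):dx=+9,dy=+11->C; (1,5):dx=+5,dy=+7->C
  (1,6):dx=+8,dy=+10->C; (1,7):dx=-1,dy=+1->D; (1,8):dx=+4,dy=+5->C; (2,3):dx=-4,dy=-5->C
  (2,4):dx=+7,dy=+8->C; (2,5):dx=+3,dy=+4->C; (2,6):dx=+6,dy=+7->C; (2,7):dx=-3,dy=-2->C
  (2,8):dx=+2,dy=+2->C; (3,4):dx=+11,dy=+13->C; (3,5):dx=+7,dy=+9->C; (3,6):dx=+10,dy=+12->C
  (3,7):dx=+1,dy=+3->C; (3,8):dx=+6,dy=+7->C; (4,5):dx=-4,dy=-4->C; (4,6):dx=-1,dy=-1->C
  (4,7):dx=-10,dy=-10->C; (4,8):dx=-5,dy=-6->C; (5,6):dx=+3,dy=+3->C; (5,7):dx=-6,dy=-6->C
  (5,8):dx=-1,dy=-2->C; (6,7):dx=-9,dy=-9->C; (6,8):dx=-4,dy=-5->C; (7,8):dx=+5,dy=+4->C
Step 2: C = 27, D = 1, total pairs = 28.
Step 3: tau = (C - D)/(n(n-1)/2) = (27 - 1)/28 = 0.928571.
Step 4: Exact two-sided p-value (enumerate n! = 40320 permutations of y under H0): p = 0.000397.
Step 5: alpha = 0.1. reject H0.

tau_b = 0.9286 (C=27, D=1), p = 0.000397, reject H0.


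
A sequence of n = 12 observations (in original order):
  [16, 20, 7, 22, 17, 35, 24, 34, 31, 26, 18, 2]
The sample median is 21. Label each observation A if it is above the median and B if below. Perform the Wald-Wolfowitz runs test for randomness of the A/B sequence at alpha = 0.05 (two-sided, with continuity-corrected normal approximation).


Step 1: Compute median = 21; label A = above, B = below.
Labels in order: BBBABAAAAABB  (n_A = 6, n_B = 6)
Step 2: Count runs R = 5.
Step 3: Under H0 (random ordering), E[R] = 2*n_A*n_B/(n_A+n_B) + 1 = 2*6*6/12 + 1 = 7.0000.
        Var[R] = 2*n_A*n_B*(2*n_A*n_B - n_A - n_B) / ((n_A+n_B)^2 * (n_A+n_B-1)) = 4320/1584 = 2.7273.
        SD[R] = 1.6514.
Step 4: Continuity-corrected z = (R + 0.5 - E[R]) / SD[R] = (5 + 0.5 - 7.0000) / 1.6514 = -0.9083.
Step 5: Two-sided p-value via normal approximation = 2*(1 - Phi(|z|)) = 0.363722.
Step 6: alpha = 0.05. fail to reject H0.

R = 5, z = -0.9083, p = 0.363722, fail to reject H0.


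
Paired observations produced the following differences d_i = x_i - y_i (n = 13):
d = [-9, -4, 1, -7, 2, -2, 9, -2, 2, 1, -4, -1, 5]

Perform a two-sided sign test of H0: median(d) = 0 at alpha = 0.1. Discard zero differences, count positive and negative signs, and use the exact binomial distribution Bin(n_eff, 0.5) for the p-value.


Step 1: Discard zero differences. Original n = 13; n_eff = number of nonzero differences = 13.
Nonzero differences (with sign): -9, -4, +1, -7, +2, -2, +9, -2, +2, +1, -4, -1, +5
Step 2: Count signs: positive = 6, negative = 7.
Step 3: Under H0: P(positive) = 0.5, so the number of positives S ~ Bin(13, 0.5).
Step 4: Two-sided exact p-value = sum of Bin(13,0.5) probabilities at or below the observed probability = 1.000000.
Step 5: alpha = 0.1. fail to reject H0.

n_eff = 13, pos = 6, neg = 7, p = 1.000000, fail to reject H0.


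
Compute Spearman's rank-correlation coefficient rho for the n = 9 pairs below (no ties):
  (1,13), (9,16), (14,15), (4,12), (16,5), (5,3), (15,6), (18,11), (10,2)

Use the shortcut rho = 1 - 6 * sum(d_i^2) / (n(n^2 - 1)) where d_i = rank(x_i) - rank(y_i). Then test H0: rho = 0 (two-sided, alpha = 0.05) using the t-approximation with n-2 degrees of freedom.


Step 1: Rank x and y separately (midranks; no ties here).
rank(x): 1->1, 9->4, 14->6, 4->2, 16->8, 5->3, 15->7, 18->9, 10->5
rank(y): 13->7, 16->9, 15->8, 12->6, 5->3, 3->2, 6->4, 11->5, 2->1
Step 2: d_i = R_x(i) - R_y(i); compute d_i^2.
  (1-7)^2=36, (4-9)^2=25, (6-8)^2=4, (2-6)^2=16, (8-3)^2=25, (3-2)^2=1, (7-4)^2=9, (9-5)^2=16, (5-1)^2=16
sum(d^2) = 148.
Step 3: rho = 1 - 6*148 / (9*(9^2 - 1)) = 1 - 888/720 = -0.233333.
Step 4: Under H0, t = rho * sqrt((n-2)/(1-rho^2)) = -0.6349 ~ t(7).
Step 5: Two-sided p-value from the t-distribution with 7 df = 0.545699.
Step 6: alpha = 0.05. fail to reject H0.

rho = -0.2333, p = 0.545699, fail to reject H0 at alpha = 0.05.


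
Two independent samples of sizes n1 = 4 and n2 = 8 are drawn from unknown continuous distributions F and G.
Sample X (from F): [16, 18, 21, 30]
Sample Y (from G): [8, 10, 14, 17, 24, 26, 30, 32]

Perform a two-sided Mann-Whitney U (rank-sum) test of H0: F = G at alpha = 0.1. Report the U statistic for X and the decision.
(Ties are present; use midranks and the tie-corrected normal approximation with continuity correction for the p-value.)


Step 1: Combine and sort all 12 observations; assign midranks.
sorted (value, group): (8,Y), (10,Y), (14,Y), (16,X), (17,Y), (18,X), (21,X), (24,Y), (26,Y), (30,X), (30,Y), (32,Y)
ranks: 8->1, 10->2, 14->3, 16->4, 17->5, 18->6, 21->7, 24->8, 26->9, 30->10.5, 30->10.5, 32->12
Step 2: Rank sum for X: R1 = 4 + 6 + 7 + 10.5 = 27.5.
Step 3: U_X = R1 - n1(n1+1)/2 = 27.5 - 4*5/2 = 27.5 - 10 = 17.5.
       U_Y = n1*n2 - U_X = 32 - 17.5 = 14.5.
Step 4: Ties are present, so use the tie-corrected normal approximation (with continuity correction) for the p-value.
Step 5: p-value = 0.864901; compare to alpha = 0.1. fail to reject H0.

U_X = 17.5, p = 0.864901, fail to reject H0 at alpha = 0.1.


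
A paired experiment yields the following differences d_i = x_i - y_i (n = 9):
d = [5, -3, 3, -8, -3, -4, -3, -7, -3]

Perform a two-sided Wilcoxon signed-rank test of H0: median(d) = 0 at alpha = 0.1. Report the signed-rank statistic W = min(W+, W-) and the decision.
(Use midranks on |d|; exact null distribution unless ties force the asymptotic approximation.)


Step 1: Drop any zero differences (none here) and take |d_i|.
|d| = [5, 3, 3, 8, 3, 4, 3, 7, 3]
Step 2: Midrank |d_i| (ties get averaged ranks).
ranks: |5|->7, |3|->3, |3|->3, |8|->9, |3|->3, |4|->6, |3|->3, |7|->8, |3|->3
Step 3: Attach original signs; sum ranks with positive sign and with negative sign.
W+ = 7 + 3 = 10
W- = 3 + 9 + 3 + 6 + 3 + 8 + 3 = 35
(Check: W+ + W- = 45 should equal n(n+1)/2 = 45.)
Step 4: Test statistic W = min(W+, W-) = 10.
Step 5: Ties in |d|, so use the tie-corrected normal approximation.
        E[W] = n(n+1)/4 = 9*10/4 = 22.5.
        Tie groups: |d|=3 (t=5); sum(t^3 - t) = 120.
        Var[W] = n(n+1)(2n+1)/24 - sum(t^3-t)/48 = 1710/24 - 120/48 = 68.75.
        z = (W - E[W]) / sqrt(Var[W]) = (10 - 22.5) / 8.2916 = -1.5076.
        Two-sided p = 2*Phi(z) = 0.131668.
Step 6: alpha = 0.1. fail to reject H0.

W+ = 10, W- = 35, W = min = 10, p = 0.131668, fail to reject H0.


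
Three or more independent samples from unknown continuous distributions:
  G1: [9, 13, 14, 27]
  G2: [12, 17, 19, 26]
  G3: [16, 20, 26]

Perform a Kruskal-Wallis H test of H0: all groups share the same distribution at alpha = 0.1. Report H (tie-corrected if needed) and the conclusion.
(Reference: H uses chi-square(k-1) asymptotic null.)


Step 1: Combine all N = 11 observations and assign midranks.
sorted (value, group, rank): (9,G1,1), (12,G2,2), (13,G1,3), (14,G1,4), (16,G3,5), (17,G2,6), (19,G2,7), (20,G3,8), (26,G2,9.5), (26,G3,9.5), (27,G1,11)
Step 2: Sum ranks within each group.
R_1 = 19 (n_1 = 4)
R_2 = 24.5 (n_2 = 4)
R_3 = 22.5 (n_3 = 3)
Step 3: H = 12/(N(N+1)) * sum(R_i^2/n_i) - 3(N+1)
     = 12/(11*12) * (19^2/4 + 24.5^2/4 + 22.5^2/3) - 3*12
     = 0.090909 * 409.062 - 36
     = 1.187500.
Step 4: Ties present; correction factor C = 1 - 6/(11^3 - 11) = 0.995455. Corrected H = 1.187500 / 0.995455 = 1.192922.
Step 5: Under H0, H ~ chi^2(2); p-value = 0.550757.
Step 6: alpha = 0.1. fail to reject H0.

H = 1.1929, df = 2, p = 0.550757, fail to reject H0.


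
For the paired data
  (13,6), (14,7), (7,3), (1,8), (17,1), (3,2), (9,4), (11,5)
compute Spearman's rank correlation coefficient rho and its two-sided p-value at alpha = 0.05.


Step 1: Rank x and y separately (midranks; no ties here).
rank(x): 13->6, 14->7, 7->3, 1->1, 17->8, 3->2, 9->4, 11->5
rank(y): 6->6, 7->7, 3->3, 8->8, 1->1, 2->2, 4->4, 5->5
Step 2: d_i = R_x(i) - R_y(i); compute d_i^2.
  (6-6)^2=0, (7-7)^2=0, (3-3)^2=0, (1-8)^2=49, (8-1)^2=49, (2-2)^2=0, (4-4)^2=0, (5-5)^2=0
sum(d^2) = 98.
Step 3: rho = 1 - 6*98 / (8*(8^2 - 1)) = 1 - 588/504 = -0.166667.
Step 4: Under H0, t = rho * sqrt((n-2)/(1-rho^2)) = -0.4140 ~ t(6).
Step 5: Two-sided p-value from the t-distribution with 6 df = 0.693239.
Step 6: alpha = 0.05. fail to reject H0.

rho = -0.1667, p = 0.693239, fail to reject H0 at alpha = 0.05.


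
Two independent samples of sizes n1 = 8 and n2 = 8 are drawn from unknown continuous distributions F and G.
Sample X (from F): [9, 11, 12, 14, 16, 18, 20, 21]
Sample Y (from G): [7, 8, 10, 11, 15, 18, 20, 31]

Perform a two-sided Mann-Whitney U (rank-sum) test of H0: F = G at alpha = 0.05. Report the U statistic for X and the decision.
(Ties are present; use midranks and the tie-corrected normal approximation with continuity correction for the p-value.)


Step 1: Combine and sort all 16 observations; assign midranks.
sorted (value, group): (7,Y), (8,Y), (9,X), (10,Y), (11,X), (11,Y), (12,X), (14,X), (15,Y), (16,X), (18,X), (18,Y), (20,X), (20,Y), (21,X), (31,Y)
ranks: 7->1, 8->2, 9->3, 10->4, 11->5.5, 11->5.5, 12->7, 14->8, 15->9, 16->10, 18->11.5, 18->11.5, 20->13.5, 20->13.5, 21->15, 31->16
Step 2: Rank sum for X: R1 = 3 + 5.5 + 7 + 8 + 10 + 11.5 + 13.5 + 15 = 73.5.
Step 3: U_X = R1 - n1(n1+1)/2 = 73.5 - 8*9/2 = 73.5 - 36 = 37.5.
       U_Y = n1*n2 - U_X = 64 - 37.5 = 26.5.
Step 4: Ties are present, so use the tie-corrected normal approximation (with continuity correction) for the p-value.
Step 5: p-value = 0.598703; compare to alpha = 0.05. fail to reject H0.

U_X = 37.5, p = 0.598703, fail to reject H0 at alpha = 0.05.


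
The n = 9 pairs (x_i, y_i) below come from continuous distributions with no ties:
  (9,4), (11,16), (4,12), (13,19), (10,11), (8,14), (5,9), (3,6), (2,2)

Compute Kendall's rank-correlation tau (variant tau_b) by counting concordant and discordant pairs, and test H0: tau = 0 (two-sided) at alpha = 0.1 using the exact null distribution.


Step 1: Enumerate the 36 unordered pairs (i,j) with i<j and classify each by sign(x_j-x_i) * sign(y_j-y_i).
  (1,2):dx=+2,dy=+12->C; (1,3):dx=-5,dy=+8->D; (1,4):dx=+4,dy=+15->C; (1,5):dx=+1,dy=+7->C
  (1,6):dx=-1,dy=+10->D; (1,7):dx=-4,dy=+5->D; (1,8):dx=-6,dy=+2->D; (1,9):dx=-7,dy=-2->C
  (2,3):dx=-7,dy=-4->C; (2,4):dx=+2,dy=+3->C; (2,5):dx=-1,dy=-5->C; (2,6):dx=-3,dy=-2->C
  (2,7):dx=-6,dy=-7->C; (2,8):dx=-8,dy=-10->C; (2,9):dx=-9,dy=-14->C; (3,4):dx=+9,dy=+7->C
  (3,5):dx=+6,dy=-1->D; (3,6):dx=+4,dy=+2->C; (3,7):dx=+1,dy=-3->D; (3,8):dx=-1,dy=-6->C
  (3,9):dx=-2,dy=-10->C; (4,5):dx=-3,dy=-8->C; (4,6):dx=-5,dy=-5->C; (4,7):dx=-8,dy=-10->C
  (4,8):dx=-10,dy=-13->C; (4,9):dx=-11,dy=-17->C; (5,6):dx=-2,dy=+3->D; (5,7):dx=-5,dy=-2->C
  (5,8):dx=-7,dy=-5->C; (5,9):dx=-8,dy=-9->C; (6,7):dx=-3,dy=-5->C; (6,8):dx=-5,dy=-8->C
  (6,9):dx=-6,dy=-12->C; (7,8):dx=-2,dy=-3->C; (7,9):dx=-3,dy=-7->C; (8,9):dx=-1,dy=-4->C
Step 2: C = 29, D = 7, total pairs = 36.
Step 3: tau = (C - D)/(n(n-1)/2) = (29 - 7)/36 = 0.611111.
Step 4: Exact two-sided p-value (enumerate n! = 362880 permutations of y under H0): p = 0.024741.
Step 5: alpha = 0.1. reject H0.

tau_b = 0.6111 (C=29, D=7), p = 0.024741, reject H0.


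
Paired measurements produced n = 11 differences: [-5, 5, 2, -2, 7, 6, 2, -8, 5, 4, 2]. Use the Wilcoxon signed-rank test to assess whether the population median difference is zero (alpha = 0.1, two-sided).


Step 1: Drop any zero differences (none here) and take |d_i|.
|d| = [5, 5, 2, 2, 7, 6, 2, 8, 5, 4, 2]
Step 2: Midrank |d_i| (ties get averaged ranks).
ranks: |5|->7, |5|->7, |2|->2.5, |2|->2.5, |7|->10, |6|->9, |2|->2.5, |8|->11, |5|->7, |4|->5, |2|->2.5
Step 3: Attach original signs; sum ranks with positive sign and with negative sign.
W+ = 7 + 2.5 + 10 + 9 + 2.5 + 7 + 5 + 2.5 = 45.5
W- = 7 + 2.5 + 11 = 20.5
(Check: W+ + W- = 66 should equal n(n+1)/2 = 66.)
Step 4: Test statistic W = min(W+, W-) = 20.5.
Step 5: Ties in |d|, so use the tie-corrected normal approximation.
        E[W] = n(n+1)/4 = 11*12/4 = 33.
        Tie groups: |d|=2 (t=4), |d|=5 (t=3); sum(t^3 - t) = 84.
        Var[W] = n(n+1)(2n+1)/24 - sum(t^3-t)/48 = 3036/24 - 84/48 = 124.75.
        z = (W - E[W]) / sqrt(Var[W]) = (20.5 - 33) / 11.1692 = -1.1192.
        Two-sided p = 2*Phi(z) = 0.263075.
Step 6: alpha = 0.1. fail to reject H0.

W+ = 45.5, W- = 20.5, W = min = 20.5, p = 0.263075, fail to reject H0.


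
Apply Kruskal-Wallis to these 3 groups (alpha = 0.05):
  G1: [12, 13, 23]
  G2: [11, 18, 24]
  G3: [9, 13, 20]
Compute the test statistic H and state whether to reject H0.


Step 1: Combine all N = 9 observations and assign midranks.
sorted (value, group, rank): (9,G3,1), (11,G2,2), (12,G1,3), (13,G1,4.5), (13,G3,4.5), (18,G2,6), (20,G3,7), (23,G1,8), (24,G2,9)
Step 2: Sum ranks within each group.
R_1 = 15.5 (n_1 = 3)
R_2 = 17 (n_2 = 3)
R_3 = 12.5 (n_3 = 3)
Step 3: H = 12/(N(N+1)) * sum(R_i^2/n_i) - 3(N+1)
     = 12/(9*10) * (15.5^2/3 + 17^2/3 + 12.5^2/3) - 3*10
     = 0.133333 * 228.5 - 30
     = 0.466667.
Step 4: Ties present; correction factor C = 1 - 6/(9^3 - 9) = 0.991667. Corrected H = 0.466667 / 0.991667 = 0.470588.
Step 5: Under H0, H ~ chi^2(2); p-value = 0.790338.
Step 6: alpha = 0.05. fail to reject H0.

H = 0.4706, df = 2, p = 0.790338, fail to reject H0.


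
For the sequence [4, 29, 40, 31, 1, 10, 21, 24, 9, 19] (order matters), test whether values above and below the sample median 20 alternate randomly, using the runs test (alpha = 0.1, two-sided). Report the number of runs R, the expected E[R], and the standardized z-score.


Step 1: Compute median = 20; label A = above, B = below.
Labels in order: BAAABBAABB  (n_A = 5, n_B = 5)
Step 2: Count runs R = 5.
Step 3: Under H0 (random ordering), E[R] = 2*n_A*n_B/(n_A+n_B) + 1 = 2*5*5/10 + 1 = 6.0000.
        Var[R] = 2*n_A*n_B*(2*n_A*n_B - n_A - n_B) / ((n_A+n_B)^2 * (n_A+n_B-1)) = 2000/900 = 2.2222.
        SD[R] = 1.4907.
Step 4: Continuity-corrected z = (R + 0.5 - E[R]) / SD[R] = (5 + 0.5 - 6.0000) / 1.4907 = -0.3354.
Step 5: Two-sided p-value via normal approximation = 2*(1 - Phi(|z|)) = 0.737316.
Step 6: alpha = 0.1. fail to reject H0.

R = 5, z = -0.3354, p = 0.737316, fail to reject H0.


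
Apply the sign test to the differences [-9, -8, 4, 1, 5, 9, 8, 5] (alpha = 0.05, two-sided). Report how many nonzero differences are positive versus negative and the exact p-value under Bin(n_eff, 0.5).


Step 1: Discard zero differences. Original n = 8; n_eff = number of nonzero differences = 8.
Nonzero differences (with sign): -9, -8, +4, +1, +5, +9, +8, +5
Step 2: Count signs: positive = 6, negative = 2.
Step 3: Under H0: P(positive) = 0.5, so the number of positives S ~ Bin(8, 0.5).
Step 4: Two-sided exact p-value = sum of Bin(8,0.5) probabilities at or below the observed probability = 0.289062.
Step 5: alpha = 0.05. fail to reject H0.

n_eff = 8, pos = 6, neg = 2, p = 0.289062, fail to reject H0.


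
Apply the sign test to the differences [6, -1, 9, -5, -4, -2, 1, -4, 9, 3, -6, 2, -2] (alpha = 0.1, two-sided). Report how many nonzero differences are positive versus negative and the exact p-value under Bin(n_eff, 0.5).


Step 1: Discard zero differences. Original n = 13; n_eff = number of nonzero differences = 13.
Nonzero differences (with sign): +6, -1, +9, -5, -4, -2, +1, -4, +9, +3, -6, +2, -2
Step 2: Count signs: positive = 6, negative = 7.
Step 3: Under H0: P(positive) = 0.5, so the number of positives S ~ Bin(13, 0.5).
Step 4: Two-sided exact p-value = sum of Bin(13,0.5) probabilities at or below the observed probability = 1.000000.
Step 5: alpha = 0.1. fail to reject H0.

n_eff = 13, pos = 6, neg = 7, p = 1.000000, fail to reject H0.


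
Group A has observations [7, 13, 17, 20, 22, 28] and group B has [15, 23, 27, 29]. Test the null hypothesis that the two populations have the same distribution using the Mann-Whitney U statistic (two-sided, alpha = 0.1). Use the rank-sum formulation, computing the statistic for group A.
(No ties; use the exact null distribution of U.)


Step 1: Combine and sort all 10 observations; assign midranks.
sorted (value, group): (7,X), (13,X), (15,Y), (17,X), (20,X), (22,X), (23,Y), (27,Y), (28,X), (29,Y)
ranks: 7->1, 13->2, 15->3, 17->4, 20->5, 22->6, 23->7, 27->8, 28->9, 29->10
Step 2: Rank sum for X: R1 = 1 + 2 + 4 + 5 + 6 + 9 = 27.
Step 3: U_X = R1 - n1(n1+1)/2 = 27 - 6*7/2 = 27 - 21 = 6.
       U_Y = n1*n2 - U_X = 24 - 6 = 18.
Step 4: No ties, so the exact null distribution of U (based on enumerating the C(10,6) = 210 equally likely rank assignments) gives the two-sided p-value.
Step 5: p-value = 0.257143; compare to alpha = 0.1. fail to reject H0.

U_X = 6, p = 0.257143, fail to reject H0 at alpha = 0.1.


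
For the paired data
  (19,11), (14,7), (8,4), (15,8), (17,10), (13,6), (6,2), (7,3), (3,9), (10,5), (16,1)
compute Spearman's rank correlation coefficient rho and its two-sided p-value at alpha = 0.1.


Step 1: Rank x and y separately (midranks; no ties here).
rank(x): 19->11, 14->7, 8->4, 15->8, 17->10, 13->6, 6->2, 7->3, 3->1, 10->5, 16->9
rank(y): 11->11, 7->7, 4->4, 8->8, 10->10, 6->6, 2->2, 3->3, 9->9, 5->5, 1->1
Step 2: d_i = R_x(i) - R_y(i); compute d_i^2.
  (11-11)^2=0, (7-7)^2=0, (4-4)^2=0, (8-8)^2=0, (10-10)^2=0, (6-6)^2=0, (2-2)^2=0, (3-3)^2=0, (1-9)^2=64, (5-5)^2=0, (9-1)^2=64
sum(d^2) = 128.
Step 3: rho = 1 - 6*128 / (11*(11^2 - 1)) = 1 - 768/1320 = 0.418182.
Step 4: Under H0, t = rho * sqrt((n-2)/(1-rho^2)) = 1.3811 ~ t(9).
Step 5: Two-sided p-value from the t-distribution with 9 df = 0.200570.
Step 6: alpha = 0.1. fail to reject H0.

rho = 0.4182, p = 0.200570, fail to reject H0 at alpha = 0.1.


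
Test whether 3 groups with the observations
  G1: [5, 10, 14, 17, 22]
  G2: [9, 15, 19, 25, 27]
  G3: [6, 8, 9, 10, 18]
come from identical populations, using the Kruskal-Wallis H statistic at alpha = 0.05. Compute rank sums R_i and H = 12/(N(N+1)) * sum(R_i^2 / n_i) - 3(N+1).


Step 1: Combine all N = 15 observations and assign midranks.
sorted (value, group, rank): (5,G1,1), (6,G3,2), (8,G3,3), (9,G2,4.5), (9,G3,4.5), (10,G1,6.5), (10,G3,6.5), (14,G1,8), (15,G2,9), (17,G1,10), (18,G3,11), (19,G2,12), (22,G1,13), (25,G2,14), (27,G2,15)
Step 2: Sum ranks within each group.
R_1 = 38.5 (n_1 = 5)
R_2 = 54.5 (n_2 = 5)
R_3 = 27 (n_3 = 5)
Step 3: H = 12/(N(N+1)) * sum(R_i^2/n_i) - 3(N+1)
     = 12/(15*16) * (38.5^2/5 + 54.5^2/5 + 27^2/5) - 3*16
     = 0.050000 * 1036.3 - 48
     = 3.815000.
Step 4: Ties present; correction factor C = 1 - 12/(15^3 - 15) = 0.996429. Corrected H = 3.815000 / 0.996429 = 3.828674.
Step 5: Under H0, H ~ chi^2(2); p-value = 0.147440.
Step 6: alpha = 0.05. fail to reject H0.

H = 3.8287, df = 2, p = 0.147440, fail to reject H0.


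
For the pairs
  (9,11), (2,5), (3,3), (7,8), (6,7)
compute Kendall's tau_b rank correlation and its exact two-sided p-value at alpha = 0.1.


Step 1: Enumerate the 10 unordered pairs (i,j) with i<j and classify each by sign(x_j-x_i) * sign(y_j-y_i).
  (1,2):dx=-7,dy=-6->C; (1,3):dx=-6,dy=-8->C; (1,4):dx=-2,dy=-3->C; (1,5):dx=-3,dy=-4->C
  (2,3):dx=+1,dy=-2->D; (2,4):dx=+5,dy=+3->C; (2,5):dx=+4,dy=+2->C; (3,4):dx=+4,dy=+5->C
  (3,5):dx=+3,dy=+4->C; (4,5):dx=-1,dy=-1->C
Step 2: C = 9, D = 1, total pairs = 10.
Step 3: tau = (C - D)/(n(n-1)/2) = (9 - 1)/10 = 0.800000.
Step 4: Exact two-sided p-value (enumerate n! = 120 permutations of y under H0): p = 0.083333.
Step 5: alpha = 0.1. reject H0.

tau_b = 0.8000 (C=9, D=1), p = 0.083333, reject H0.
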